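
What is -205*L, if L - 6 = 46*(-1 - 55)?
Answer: 526850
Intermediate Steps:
L = -2570 (L = 6 + 46*(-1 - 55) = 6 + 46*(-56) = 6 - 2576 = -2570)
-205*L = -205*(-2570) = 526850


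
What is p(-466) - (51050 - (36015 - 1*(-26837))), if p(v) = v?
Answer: 11336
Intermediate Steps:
p(-466) - (51050 - (36015 - 1*(-26837))) = -466 - (51050 - (36015 - 1*(-26837))) = -466 - (51050 - (36015 + 26837)) = -466 - (51050 - 1*62852) = -466 - (51050 - 62852) = -466 - 1*(-11802) = -466 + 11802 = 11336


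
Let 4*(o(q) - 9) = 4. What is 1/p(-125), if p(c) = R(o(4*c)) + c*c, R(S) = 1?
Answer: 1/15626 ≈ 6.3996e-5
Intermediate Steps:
o(q) = 10 (o(q) = 9 + (1/4)*4 = 9 + 1 = 10)
p(c) = 1 + c**2 (p(c) = 1 + c*c = 1 + c**2)
1/p(-125) = 1/(1 + (-125)**2) = 1/(1 + 15625) = 1/15626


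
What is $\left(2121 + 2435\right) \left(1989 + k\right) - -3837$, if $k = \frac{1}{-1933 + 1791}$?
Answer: $\frac{643663913}{71} \approx 9.0657 \cdot 10^{6}$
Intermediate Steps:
$k = - \frac{1}{142}$ ($k = \frac{1}{-142} = - \frac{1}{142} \approx -0.0070423$)
$\left(2121 + 2435\right) \left(1989 + k\right) - -3837 = \left(2121 + 2435\right) \left(1989 - \frac{1}{142}\right) - -3837 = 4556 \cdot \frac{282437}{142} + 3837 = \frac{643391486}{71} + 3837 = \frac{643663913}{71}$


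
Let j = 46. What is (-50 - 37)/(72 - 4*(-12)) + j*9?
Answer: 16531/40 ≈ 413.27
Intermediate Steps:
(-50 - 37)/(72 - 4*(-12)) + j*9 = (-50 - 37)/(72 - 4*(-12)) + 46*9 = -87/(72 + 48) + 414 = -87/120 + 414 = -87*1/120 + 414 = -29/40 + 414 = 16531/40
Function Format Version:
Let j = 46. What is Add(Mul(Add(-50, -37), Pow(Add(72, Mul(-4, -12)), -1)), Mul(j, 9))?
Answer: Rational(16531, 40) ≈ 413.27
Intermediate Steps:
Add(Mul(Add(-50, -37), Pow(Add(72, Mul(-4, -12)), -1)), Mul(j, 9)) = Add(Mul(Add(-50, -37), Pow(Add(72, Mul(-4, -12)), -1)), Mul(46, 9)) = Add(Mul(-87, Pow(Add(72, 48), -1)), 414) = Add(Mul(-87, Pow(120, -1)), 414) = Add(Mul(-87, Rational(1, 120)), 414) = Add(Rational(-29, 40), 414) = Rational(16531, 40)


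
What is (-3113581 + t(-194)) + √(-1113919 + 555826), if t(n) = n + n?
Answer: -3113969 + I*√558093 ≈ -3.114e+6 + 747.06*I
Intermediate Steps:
t(n) = 2*n
(-3113581 + t(-194)) + √(-1113919 + 555826) = (-3113581 + 2*(-194)) + √(-1113919 + 555826) = (-3113581 - 388) + √(-558093) = -3113969 + I*√558093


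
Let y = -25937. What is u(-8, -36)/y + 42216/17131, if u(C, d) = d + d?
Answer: 29626752/12008831 ≈ 2.4671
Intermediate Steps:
u(C, d) = 2*d
u(-8, -36)/y + 42216/17131 = (2*(-36))/(-25937) + 42216/17131 = -72*(-1/25937) + 42216*(1/17131) = 72/25937 + 42216/17131 = 29626752/12008831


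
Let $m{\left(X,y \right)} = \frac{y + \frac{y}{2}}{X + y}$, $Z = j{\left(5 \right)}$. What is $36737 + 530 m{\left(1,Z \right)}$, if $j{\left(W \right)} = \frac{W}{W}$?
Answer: $\frac{74269}{2} \approx 37135.0$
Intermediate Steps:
$j{\left(W \right)} = 1$
$Z = 1$
$m{\left(X,y \right)} = \frac{3 y}{2 \left(X + y\right)}$ ($m{\left(X,y \right)} = \frac{y + y \frac{1}{2}}{X + y} = \frac{y + \frac{y}{2}}{X + y} = \frac{\frac{3}{2} y}{X + y} = \frac{3 y}{2 \left(X + y\right)}$)
$36737 + 530 m{\left(1,Z \right)} = 36737 + 530 \cdot \frac{3}{2} \cdot 1 \frac{1}{1 + 1} = 36737 + 530 \cdot \frac{3}{2} \cdot 1 \cdot \frac{1}{2} = 36737 + 530 \cdot \frac{3}{4} = 36737 + \frac{795}{2} = \frac{74269}{2}$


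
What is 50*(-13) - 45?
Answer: -695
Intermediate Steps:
50*(-13) - 45 = -650 - 45 = -695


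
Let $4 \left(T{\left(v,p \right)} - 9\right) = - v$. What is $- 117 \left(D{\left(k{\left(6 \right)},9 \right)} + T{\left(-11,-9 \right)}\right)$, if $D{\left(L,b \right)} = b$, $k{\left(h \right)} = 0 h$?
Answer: $- \frac{9711}{4} \approx -2427.8$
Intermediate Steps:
$k{\left(h \right)} = 0$
$T{\left(v,p \right)} = 9 - \frac{v}{4}$ ($T{\left(v,p \right)} = 9 + \frac{\left(-1\right) v}{4} = 9 - \frac{v}{4}$)
$- 117 \left(D{\left(k{\left(6 \right)},9 \right)} + T{\left(-11,-9 \right)}\right) = - 117 \left(9 + \left(9 - - \frac{11}{4}\right)\right) = - 117 \left(9 + \left(9 + \frac{11}{4}\right)\right) = - 117 \left(9 + \frac{47}{4}\right) = \left(-117\right) \frac{83}{4} = - \frac{9711}{4}$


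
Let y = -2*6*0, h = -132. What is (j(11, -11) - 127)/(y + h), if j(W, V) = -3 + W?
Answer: 119/132 ≈ 0.90152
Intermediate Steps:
y = 0 (y = -12*0 = 0)
(j(11, -11) - 127)/(y + h) = ((-3 + 11) - 127)/(0 - 132) = (8 - 127)/(-132) = -1/132*(-119) = 119/132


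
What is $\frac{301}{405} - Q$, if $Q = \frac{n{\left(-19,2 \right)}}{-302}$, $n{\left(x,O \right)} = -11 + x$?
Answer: $\frac{39376}{61155} \approx 0.64387$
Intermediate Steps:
$Q = \frac{15}{151}$ ($Q = \frac{-11 - 19}{-302} = \left(-30\right) \left(- \frac{1}{302}\right) = \frac{15}{151} \approx 0.099338$)
$\frac{301}{405} - Q = \frac{301}{405} - \frac{15}{151} = \frac{39376}{61155}$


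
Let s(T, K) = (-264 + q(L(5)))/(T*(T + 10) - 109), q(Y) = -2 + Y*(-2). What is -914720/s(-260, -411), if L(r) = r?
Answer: 14839273880/69 ≈ 2.1506e+8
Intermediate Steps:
q(Y) = -2 - 2*Y
s(T, K) = -276/(-109 + T*(10 + T)) (s(T, K) = (-264 + (-2 - 2*5))/(T*(T + 10) - 109) = (-264 + (-2 - 10))/(T*(10 + T) - 109) = (-264 - 12)/(-109 + T*(10 + T)) = -276/(-109 + T*(10 + T)))
-914720/s(-260, -411) = -914720/((-276/(-109 + (-260)² + 10*(-260)))) = -914720/((-276/(-109 + 67600 - 2600))) = -914720/((-276/64891)) = -914720/((-276*1/64891)) = -914720/(-276/64891) = -914720*(-64891/276) = 14839273880/69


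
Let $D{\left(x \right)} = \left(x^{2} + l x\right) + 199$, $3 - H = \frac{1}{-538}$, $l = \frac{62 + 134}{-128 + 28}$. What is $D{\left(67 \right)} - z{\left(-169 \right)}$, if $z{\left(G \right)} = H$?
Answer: $\frac{61246971}{13450} \approx 4553.7$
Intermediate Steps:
$l = - \frac{49}{25}$ ($l = \frac{196}{-100} = 196 \left(- \frac{1}{100}\right) = - \frac{49}{25} \approx -1.96$)
$H = \frac{1615}{538}$ ($H = 3 - \frac{1}{-538} = 3 - - \frac{1}{538} = 3 + \frac{1}{538} = \frac{1615}{538} \approx 3.0019$)
$z{\left(G \right)} = \frac{1615}{538}$
$D{\left(x \right)} = 199 + x^{2} - \frac{49 x}{25}$ ($D{\left(x \right)} = \left(x^{2} - \frac{49 x}{25}\right) + 199 = 199 + x^{2} - \frac{49 x}{25}$)
$D{\left(67 \right)} - z{\left(-169 \right)} = \left(199 + 67^{2} - \frac{3283}{25}\right) - \frac{1615}{538} = \left(199 + 4489 - \frac{3283}{25}\right) - \frac{1615}{538} = \frac{113917}{25} - \frac{1615}{538} = \frac{61246971}{13450}$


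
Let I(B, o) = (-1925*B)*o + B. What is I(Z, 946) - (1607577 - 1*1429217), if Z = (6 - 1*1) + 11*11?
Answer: -229630534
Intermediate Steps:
Z = 126 (Z = (6 - 1) + 121 = 5 + 121 = 126)
I(B, o) = B - 1925*B*o (I(B, o) = -1925*B*o + B = B - 1925*B*o)
I(Z, 946) - (1607577 - 1*1429217) = 126*(1 - 1925*946) - (1607577 - 1*1429217) = 126*(1 - 1821050) - (1607577 - 1429217) = 126*(-1821049) - 1*178360 = -229452174 - 178360 = -229630534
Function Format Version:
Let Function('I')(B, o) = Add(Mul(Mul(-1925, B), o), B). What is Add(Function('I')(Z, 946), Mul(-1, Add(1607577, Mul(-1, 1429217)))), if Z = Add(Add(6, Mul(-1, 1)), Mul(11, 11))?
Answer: -229630534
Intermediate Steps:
Z = 126 (Z = Add(Add(6, -1), 121) = Add(5, 121) = 126)
Function('I')(B, o) = Add(B, Mul(-1925, B, o)) (Function('I')(B, o) = Add(Mul(-1925, B, o), B) = Add(B, Mul(-1925, B, o)))
Add(Function('I')(Z, 946), Mul(-1, Add(1607577, Mul(-1, 1429217)))) = Add(Mul(126, Add(1, Mul(-1925, 946))), Mul(-1, Add(1607577, Mul(-1, 1429217)))) = Add(Mul(126, Add(1, -1821050)), Mul(-1, Add(1607577, -1429217))) = Add(Mul(126, -1821049), Mul(-1, 178360)) = Add(-229452174, -178360) = -229630534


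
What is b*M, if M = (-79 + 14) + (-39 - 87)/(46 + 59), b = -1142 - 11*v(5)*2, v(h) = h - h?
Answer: 378002/5 ≈ 75600.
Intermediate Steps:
v(h) = 0
b = -1142 (b = -1142 - 11*0*2 = -1142 + 0*2 = -1142 + 0 = -1142)
M = -331/5 (M = -65 - 126/105 = -65 - 126*1/105 = -65 - 6/5 = -331/5 ≈ -66.200)
b*M = -1142*(-331/5) = 378002/5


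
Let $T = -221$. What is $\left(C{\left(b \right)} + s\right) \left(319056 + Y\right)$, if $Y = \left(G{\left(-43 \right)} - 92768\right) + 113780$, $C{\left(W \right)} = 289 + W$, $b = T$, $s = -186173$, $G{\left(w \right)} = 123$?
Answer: $-63311246055$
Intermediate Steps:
$b = -221$
$Y = 21135$ ($Y = \left(123 - 92768\right) + 113780 = -92645 + 113780 = 21135$)
$\left(C{\left(b \right)} + s\right) \left(319056 + Y\right) = \left(\left(289 - 221\right) - 186173\right) \left(319056 + 21135\right) = \left(68 - 186173\right) 340191 = \left(-186105\right) 340191 = -63311246055$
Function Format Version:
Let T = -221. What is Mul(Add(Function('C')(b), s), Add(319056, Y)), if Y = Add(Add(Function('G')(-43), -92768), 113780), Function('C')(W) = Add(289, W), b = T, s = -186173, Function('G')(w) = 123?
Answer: -63311246055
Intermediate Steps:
b = -221
Y = 21135 (Y = Add(Add(123, -92768), 113780) = Add(-92645, 113780) = 21135)
Mul(Add(Function('C')(b), s), Add(319056, Y)) = Mul(Add(Add(289, -221), -186173), Add(319056, 21135)) = Mul(Add(68, -186173), 340191) = Mul(-186105, 340191) = -63311246055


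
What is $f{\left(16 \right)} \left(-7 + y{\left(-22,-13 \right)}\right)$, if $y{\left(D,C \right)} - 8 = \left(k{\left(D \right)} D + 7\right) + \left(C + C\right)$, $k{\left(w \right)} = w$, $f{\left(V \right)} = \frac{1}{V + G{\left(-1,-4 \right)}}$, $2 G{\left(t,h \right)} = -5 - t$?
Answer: $\frac{233}{7} \approx 33.286$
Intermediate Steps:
$G{\left(t,h \right)} = - \frac{5}{2} - \frac{t}{2}$ ($G{\left(t,h \right)} = \frac{-5 - t}{2} = - \frac{5}{2} - \frac{t}{2}$)
$f{\left(V \right)} = \frac{1}{-2 + V}$ ($f{\left(V \right)} = \frac{1}{V - 2} = \frac{1}{-2 + V}$)
$y{\left(D,C \right)} = 15 + D^{2} + 2 C$ ($y{\left(D,C \right)} = 8 + \left(\left(D D + 7\right) + \left(C + C\right)\right) = 8 + \left(\left(D^{2} + 7\right) + 2 C\right) = 8 + \left(\left(7 + D^{2}\right) + 2 C\right) = 8 + \left(7 + D^{2} + 2 C\right) = 15 + D^{2} + 2 C$)
$f{\left(16 \right)} \left(-7 + y{\left(-22,-13 \right)}\right) = \frac{-7 + \left(15 + \left(-22\right)^{2} + 2 \left(-13\right)\right)}{-2 + 16} = \frac{-7 + \left(15 + 484 - 26\right)}{14} = \frac{-7 + 473}{14} = \frac{1}{14} \cdot 466 = \frac{233}{7}$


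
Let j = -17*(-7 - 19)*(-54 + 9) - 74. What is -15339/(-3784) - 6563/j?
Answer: 82765547/18885944 ≈ 4.3824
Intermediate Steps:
j = -19964 (j = -(-442)*(-45) - 74 = -17*1170 - 74 = -19890 - 74 = -19964)
-15339/(-3784) - 6563/j = -15339/(-3784) - 6563/(-19964) = -15339*(-1/3784) - 6563*(-1/19964) = 15339/3784 + 6563/19964 = 82765547/18885944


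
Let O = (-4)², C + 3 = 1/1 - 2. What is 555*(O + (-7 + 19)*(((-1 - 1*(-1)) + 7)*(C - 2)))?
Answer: -270840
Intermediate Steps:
C = -4 (C = -3 + (1/1 - 2) = -3 + (1 - 2) = -3 - 1 = -4)
O = 16
555*(O + (-7 + 19)*(((-1 - 1*(-1)) + 7)*(C - 2))) = 555*(16 + (-7 + 19)*(((-1 - 1*(-1)) + 7)*(-4 - 2))) = 555*(16 + 12*(((-1 + 1) + 7)*(-6))) = 555*(16 + 12*((0 + 7)*(-6))) = 555*(16 + 12*(7*(-6))) = 555*(16 + 12*(-42)) = 555*(16 - 504) = 555*(-488) = -270840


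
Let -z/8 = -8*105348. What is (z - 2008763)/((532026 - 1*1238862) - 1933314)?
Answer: -4733509/2640150 ≈ -1.7929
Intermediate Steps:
z = 6742272 (z = -(-64)*105348 = -8*(-842784) = 6742272)
(z - 2008763)/((532026 - 1*1238862) - 1933314) = (6742272 - 2008763)/((532026 - 1*1238862) - 1933314) = 4733509/((532026 - 1238862) - 1933314) = 4733509/(-706836 - 1933314) = 4733509/(-2640150) = 4733509*(-1/2640150) = -4733509/2640150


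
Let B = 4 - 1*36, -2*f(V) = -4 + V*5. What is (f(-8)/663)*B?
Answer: -704/663 ≈ -1.0618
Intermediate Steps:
f(V) = 2 - 5*V/2 (f(V) = -(-4 + V*5)/2 = -(-4 + 5*V)/2 = 2 - 5*V/2)
B = -32 (B = 4 - 36 = -32)
(f(-8)/663)*B = ((2 - 5/2*(-8))/663)*(-32) = ((2 + 20)*(1/663))*(-32) = (22*(1/663))*(-32) = (22/663)*(-32) = -704/663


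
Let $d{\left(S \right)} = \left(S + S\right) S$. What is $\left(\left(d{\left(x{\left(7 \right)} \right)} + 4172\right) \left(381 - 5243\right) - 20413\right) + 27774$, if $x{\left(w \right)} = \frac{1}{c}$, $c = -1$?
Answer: $-20286627$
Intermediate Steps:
$x{\left(w \right)} = -1$ ($x{\left(w \right)} = \frac{1}{-1} = -1$)
$d{\left(S \right)} = 2 S^{2}$ ($d{\left(S \right)} = 2 S S = 2 S^{2}$)
$\left(\left(d{\left(x{\left(7 \right)} \right)} + 4172\right) \left(381 - 5243\right) - 20413\right) + 27774 = \left(\left(2 \left(-1\right)^{2} + 4172\right) \left(381 - 5243\right) - 20413\right) + 27774 = \left(\left(2 \cdot 1 + 4172\right) \left(-4862\right) - 20413\right) + 27774 = \left(\left(2 + 4172\right) \left(-4862\right) - 20413\right) + 27774 = \left(4174 \left(-4862\right) - 20413\right) + 27774 = \left(-20293988 - 20413\right) + 27774 = -20314401 + 27774 = -20286627$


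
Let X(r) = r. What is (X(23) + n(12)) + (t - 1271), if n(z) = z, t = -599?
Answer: -1835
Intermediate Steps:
(X(23) + n(12)) + (t - 1271) = (23 + 12) + (-599 - 1271) = 35 - 1870 = -1835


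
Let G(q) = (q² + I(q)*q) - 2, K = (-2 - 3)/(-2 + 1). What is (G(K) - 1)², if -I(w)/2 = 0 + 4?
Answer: 324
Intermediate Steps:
I(w) = -8 (I(w) = -2*(0 + 4) = -2*4 = -8)
K = 5 (K = -5/(-1) = -5*(-1) = 5)
G(q) = -2 + q² - 8*q (G(q) = (q² - 8*q) - 2 = -2 + q² - 8*q)
(G(K) - 1)² = ((-2 + 5² - 8*5) - 1)² = ((-2 + 25 - 40) - 1)² = (-17 - 1)² = (-18)² = 324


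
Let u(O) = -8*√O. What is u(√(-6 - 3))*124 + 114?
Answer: 114 - 992*√3*√I ≈ -1100.9 - 1214.9*I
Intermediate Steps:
u(√(-6 - 3))*124 + 114 = -8*(-6 - 3)^(¼)*124 + 114 = -8*(-1)^(¼)*√3*124 + 114 = -8*√3*√I*124 + 114 = -992*√3*√I + 114 = 114 - 992*√3*√I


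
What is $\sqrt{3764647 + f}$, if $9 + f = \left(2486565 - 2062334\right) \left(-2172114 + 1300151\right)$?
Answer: $i \sqrt{369909970815} \approx 6.082 \cdot 10^{5} i$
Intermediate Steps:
$f = -369913735462$ ($f = -9 + \left(2486565 - 2062334\right) \left(-2172114 + 1300151\right) = -9 + 424231 \left(-871963\right) = -9 - 369913735453 = -369913735462$)
$\sqrt{3764647 + f} = \sqrt{3764647 - 369913735462} = \sqrt{-369909970815} = i \sqrt{369909970815}$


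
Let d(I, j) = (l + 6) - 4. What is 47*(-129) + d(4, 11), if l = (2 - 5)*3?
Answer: -6070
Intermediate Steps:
l = -9 (l = -3*3 = -9)
d(I, j) = -7 (d(I, j) = (-9 + 6) - 4 = -3 - 4 = -7)
47*(-129) + d(4, 11) = 47*(-129) - 7 = -6063 - 7 = -6070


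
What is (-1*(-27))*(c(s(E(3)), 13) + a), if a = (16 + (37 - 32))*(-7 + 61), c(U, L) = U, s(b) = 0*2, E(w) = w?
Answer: 30618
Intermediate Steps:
s(b) = 0
a = 1134 (a = (16 + 5)*54 = 21*54 = 1134)
(-1*(-27))*(c(s(E(3)), 13) + a) = (-1*(-27))*(0 + 1134) = 27*1134 = 30618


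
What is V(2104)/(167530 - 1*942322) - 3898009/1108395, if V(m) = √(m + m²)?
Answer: -3898009/1108395 - √1107230/387396 ≈ -3.5195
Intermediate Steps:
V(2104)/(167530 - 1*942322) - 3898009/1108395 = √(2104*(1 + 2104))/(167530 - 1*942322) - 3898009/1108395 = √(2104*2105)/(167530 - 942322) - 3898009*1/1108395 = √4428920/(-774792) - 3898009/1108395 = (2*√1107230)*(-1/774792) - 3898009/1108395 = -√1107230/387396 - 3898009/1108395 = -3898009/1108395 - √1107230/387396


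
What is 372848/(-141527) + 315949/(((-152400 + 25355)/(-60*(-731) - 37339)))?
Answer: -291635931870243/17980297715 ≈ -16220.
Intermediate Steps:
372848/(-141527) + 315949/(((-152400 + 25355)/(-60*(-731) - 37339))) = 372848*(-1/141527) + 315949/((-127045/(43860 - 37339))) = -372848/141527 + 315949/((-127045/6521)) = -372848/141527 + 315949/((-127045*1/6521)) = -372848/141527 + 315949/(-127045/6521) = -372848/141527 + 315949*(-6521/127045) = -372848/141527 - 2060303429/127045 = -291635931870243/17980297715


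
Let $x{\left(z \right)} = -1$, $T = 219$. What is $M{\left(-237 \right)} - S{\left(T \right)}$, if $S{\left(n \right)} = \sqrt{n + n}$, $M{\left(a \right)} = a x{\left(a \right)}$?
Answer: $237 - \sqrt{438} \approx 216.07$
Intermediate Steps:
$M{\left(a \right)} = - a$ ($M{\left(a \right)} = a \left(-1\right) = - a$)
$S{\left(n \right)} = \sqrt{2} \sqrt{n}$ ($S{\left(n \right)} = \sqrt{2 n} = \sqrt{2} \sqrt{n}$)
$M{\left(-237 \right)} - S{\left(T \right)} = \left(-1\right) \left(-237\right) - \sqrt{2} \sqrt{219} = 237 - \sqrt{438}$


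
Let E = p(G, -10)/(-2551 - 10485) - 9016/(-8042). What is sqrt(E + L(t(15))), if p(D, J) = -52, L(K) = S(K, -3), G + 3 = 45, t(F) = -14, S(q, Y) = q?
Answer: I*sqrt(2210958683638139)/13104439 ≈ 3.5882*I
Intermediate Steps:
G = 42 (G = -3 + 45 = 42)
L(K) = K
E = 14743845/13104439 (E = -52/(-2551 - 10485) - 9016/(-8042) = -52/(-13036) - 9016*(-1/8042) = -52*(-1/13036) + 4508/4021 = 13/3259 + 4508/4021 = 14743845/13104439 ≈ 1.1251)
sqrt(E + L(t(15))) = sqrt(14743845/13104439 - 14) = sqrt(-168718301/13104439) = I*sqrt(2210958683638139)/13104439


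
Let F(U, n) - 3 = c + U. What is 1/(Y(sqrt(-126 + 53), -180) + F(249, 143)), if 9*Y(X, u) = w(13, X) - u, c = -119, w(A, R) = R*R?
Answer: 9/1304 ≈ 0.0069018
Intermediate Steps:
w(A, R) = R**2
Y(X, u) = -u/9 + X**2/9 (Y(X, u) = (X**2 - u)/9 = -u/9 + X**2/9)
F(U, n) = -116 + U (F(U, n) = 3 + (-119 + U) = -116 + U)
1/(Y(sqrt(-126 + 53), -180) + F(249, 143)) = 1/((-1/9*(-180) + (sqrt(-126 + 53))**2/9) + (-116 + 249)) = 1/((20 + (sqrt(-73))**2/9) + 133) = 1/((20 + (I*sqrt(73))**2/9) + 133) = 1/((20 + (1/9)*(-73)) + 133) = 1/((20 - 73/9) + 133) = 1/(107/9 + 133) = 1/(1304/9) = 9/1304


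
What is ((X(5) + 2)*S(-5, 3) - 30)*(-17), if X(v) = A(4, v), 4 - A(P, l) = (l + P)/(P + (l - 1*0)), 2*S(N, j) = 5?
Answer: 595/2 ≈ 297.50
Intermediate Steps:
S(N, j) = 5/2 (S(N, j) = (½)*5 = 5/2)
A(P, l) = 3 (A(P, l) = 4 - (l + P)/(P + (l - 1*0)) = 4 - (P + l)/(P + (l + 0)) = 4 - (P + l)/(P + l) = 4 - 1*1 = 4 - 1 = 3)
X(v) = 3
((X(5) + 2)*S(-5, 3) - 30)*(-17) = ((3 + 2)*(5/2) - 30)*(-17) = (5*(5/2) - 30)*(-17) = (25/2 - 30)*(-17) = -35/2*(-17) = 595/2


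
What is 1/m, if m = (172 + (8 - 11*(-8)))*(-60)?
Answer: -1/16080 ≈ -6.2189e-5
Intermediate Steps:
m = -16080 (m = (172 + (8 + 88))*(-60) = (172 + 96)*(-60) = 268*(-60) = -16080)
1/m = 1/(-16080) = -1/16080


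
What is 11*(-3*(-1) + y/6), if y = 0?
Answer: 33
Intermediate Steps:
11*(-3*(-1) + y/6) = 11*(-3*(-1) + 0/6) = 11*(3 + 0*(1/6)) = 11*(3 + 0) = 11*3 = 33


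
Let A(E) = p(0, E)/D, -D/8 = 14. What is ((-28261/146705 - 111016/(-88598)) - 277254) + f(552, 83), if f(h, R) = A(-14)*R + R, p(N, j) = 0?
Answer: -1801295506147844/6498884795 ≈ -2.7717e+5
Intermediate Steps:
D = -112 (D = -8*14 = -112)
A(E) = 0 (A(E) = 0/(-112) = 0*(-1/112) = 0)
f(h, R) = R (f(h, R) = 0*R + R = 0 + R = R)
((-28261/146705 - 111016/(-88598)) - 277254) + f(552, 83) = ((-28261/146705 - 111016/(-88598)) - 277254) + 83 = ((-28261*1/146705 - 111016*(-1/88598)) - 277254) + 83 = ((-28261/146705 + 55508/44299) - 277254) + 83 = (6891367101/6498884795 - 277254) + 83 = -1801834913585829/6498884795 + 83 = -1801295506147844/6498884795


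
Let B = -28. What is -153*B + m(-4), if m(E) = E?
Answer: 4280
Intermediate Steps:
-153*B + m(-4) = -153*(-28) - 4 = 4284 - 4 = 4280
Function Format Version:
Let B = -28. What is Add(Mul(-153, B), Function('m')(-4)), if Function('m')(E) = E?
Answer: 4280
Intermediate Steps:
Add(Mul(-153, B), Function('m')(-4)) = Add(Mul(-153, -28), -4) = Add(4284, -4) = 4280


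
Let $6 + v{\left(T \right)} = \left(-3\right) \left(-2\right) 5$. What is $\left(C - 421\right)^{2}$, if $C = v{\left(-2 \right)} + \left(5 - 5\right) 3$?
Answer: $157609$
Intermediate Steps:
$v{\left(T \right)} = 24$ ($v{\left(T \right)} = -6 + \left(-3\right) \left(-2\right) 5 = -6 + 6 \cdot 5 = -6 + 30 = 24$)
$C = 24$ ($C = 24 + \left(5 - 5\right) 3 = 24 + 0 \cdot 3 = 24 + 0 = 24$)
$\left(C - 421\right)^{2} = \left(24 - 421\right)^{2} = \left(-397\right)^{2} = 157609$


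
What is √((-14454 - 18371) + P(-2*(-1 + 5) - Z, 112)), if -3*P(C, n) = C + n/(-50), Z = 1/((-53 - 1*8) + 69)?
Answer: I*√13128618/20 ≈ 181.17*I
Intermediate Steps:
Z = ⅛ (Z = 1/((-53 - 8) + 69) = 1/(-61 + 69) = 1/8 = ⅛ ≈ 0.12500)
P(C, n) = -C/3 + n/150 (P(C, n) = -(C + n/(-50))/3 = -(C + n*(-1/50))/3 = -(C - n/50)/3 = -C/3 + n/150)
√((-14454 - 18371) + P(-2*(-1 + 5) - Z, 112)) = √((-14454 - 18371) + (-(-2*(-1 + 5) - 1*⅛)/3 + (1/150)*112)) = √(-32825 + (-(-2*4 - ⅛)/3 + 56/75)) = √(-32825 + (-(-8 - ⅛)/3 + 56/75)) = √(-32825 + (-⅓*(-65/8) + 56/75)) = √(-32825 + (65/24 + 56/75)) = √(-32825 + 691/200) = √(-6564309/200) = I*√13128618/20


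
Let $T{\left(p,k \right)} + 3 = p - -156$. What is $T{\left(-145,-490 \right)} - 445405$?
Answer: $-445397$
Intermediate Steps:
$T{\left(p,k \right)} = 153 + p$ ($T{\left(p,k \right)} = -3 + \left(p - -156\right) = -3 + \left(p + 156\right) = -3 + \left(156 + p\right) = 153 + p$)
$T{\left(-145,-490 \right)} - 445405 = \left(153 - 145\right) - 445405 = 8 - 445405 = -445397$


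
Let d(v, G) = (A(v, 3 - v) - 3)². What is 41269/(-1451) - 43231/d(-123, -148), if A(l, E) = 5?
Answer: -62893257/5804 ≈ -10836.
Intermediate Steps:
d(v, G) = 4 (d(v, G) = (5 - 3)² = 2² = 4)
41269/(-1451) - 43231/d(-123, -148) = 41269/(-1451) - 43231/4 = 41269*(-1/1451) - 43231*¼ = -41269/1451 - 43231/4 = -62893257/5804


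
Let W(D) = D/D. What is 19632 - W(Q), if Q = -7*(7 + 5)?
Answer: 19631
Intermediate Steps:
Q = -84 (Q = -7*12 = -84)
W(D) = 1
19632 - W(Q) = 19632 - 1*1 = 19632 - 1 = 19631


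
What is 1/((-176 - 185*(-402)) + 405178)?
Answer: 1/479372 ≈ 2.0861e-6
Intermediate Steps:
1/((-176 - 185*(-402)) + 405178) = 1/((-176 + 74370) + 405178) = 1/(74194 + 405178) = 1/479372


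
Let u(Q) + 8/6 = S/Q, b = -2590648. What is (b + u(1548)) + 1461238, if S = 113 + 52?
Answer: -194258731/172 ≈ -1.1294e+6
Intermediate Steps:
S = 165
u(Q) = -4/3 + 165/Q
(b + u(1548)) + 1461238 = (-2590648 + (-4/3 + 165/1548)) + 1461238 = (-2590648 + (-4/3 + 165*(1/1548))) + 1461238 = (-2590648 + (-4/3 + 55/516)) + 1461238 = (-2590648 - 211/172) + 1461238 = -445591667/172 + 1461238 = -194258731/172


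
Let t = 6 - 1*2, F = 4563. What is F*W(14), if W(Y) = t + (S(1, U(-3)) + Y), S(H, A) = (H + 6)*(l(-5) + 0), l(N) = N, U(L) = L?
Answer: -77571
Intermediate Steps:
S(H, A) = -30 - 5*H (S(H, A) = (H + 6)*(-5 + 0) = (6 + H)*(-5) = -30 - 5*H)
t = 4 (t = 6 - 2 = 4)
W(Y) = -31 + Y (W(Y) = 4 + ((-30 - 5*1) + Y) = 4 + ((-30 - 5) + Y) = 4 + (-35 + Y) = -31 + Y)
F*W(14) = 4563*(-31 + 14) = 4563*(-17) = -77571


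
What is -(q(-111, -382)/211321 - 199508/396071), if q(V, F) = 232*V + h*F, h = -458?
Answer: -1539558856/7608919981 ≈ -0.20234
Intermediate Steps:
q(V, F) = -458*F + 232*V (q(V, F) = 232*V - 458*F = -458*F + 232*V)
-(q(-111, -382)/211321 - 199508/396071) = -((-458*(-382) + 232*(-111))/211321 - 199508/396071) = -((174956 - 25752)*(1/211321) - 199508*1/396071) = -(149204*(1/211321) - 199508/396071) = -(13564/19211 - 199508/396071) = -1*1539558856/7608919981 = -1539558856/7608919981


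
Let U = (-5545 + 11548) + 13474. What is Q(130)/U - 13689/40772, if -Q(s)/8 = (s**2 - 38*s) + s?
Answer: -4210088493/794116244 ≈ -5.3016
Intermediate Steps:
U = 19477 (U = 6003 + 13474 = 19477)
Q(s) = -8*s**2 + 296*s (Q(s) = -8*((s**2 - 38*s) + s) = -8*(s**2 - 37*s) = -8*s**2 + 296*s)
Q(130)/U - 13689/40772 = (8*130*(37 - 1*130))/19477 - 13689/40772 = (8*130*(37 - 130))*(1/19477) - 13689*1/40772 = (8*130*(-93))*(1/19477) - 13689/40772 = -96720*1/19477 - 13689/40772 = -96720/19477 - 13689/40772 = -4210088493/794116244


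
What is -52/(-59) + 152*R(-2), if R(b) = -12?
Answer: -107564/59 ≈ -1823.1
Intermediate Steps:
-52/(-59) + 152*R(-2) = -52/(-59) + 152*(-12) = -52*(-1/59) - 1824 = 52/59 - 1824 = -107564/59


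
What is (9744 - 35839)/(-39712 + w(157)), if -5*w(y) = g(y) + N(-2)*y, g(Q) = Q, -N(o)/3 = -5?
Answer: 130475/201072 ≈ 0.64890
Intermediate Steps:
N(o) = 15 (N(o) = -3*(-5) = 15)
w(y) = -16*y/5 (w(y) = -(y + 15*y)/5 = -16*y/5)
(9744 - 35839)/(-39712 + w(157)) = (9744 - 35839)/(-39712 - 16/5*157) = -26095/(-39712 - 2512/5) = -26095/(-201072/5) = -26095*(-5/201072) = 130475/201072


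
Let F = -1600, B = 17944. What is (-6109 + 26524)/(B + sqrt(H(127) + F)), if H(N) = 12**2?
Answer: 45790845/40248574 - 20415*I*sqrt(91)/80497148 ≈ 1.1377 - 0.0024193*I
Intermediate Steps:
H(N) = 144
(-6109 + 26524)/(B + sqrt(H(127) + F)) = (-6109 + 26524)/(17944 + sqrt(144 - 1600)) = 20415/(17944 + sqrt(-1456)) = 20415/(17944 + 4*I*sqrt(91))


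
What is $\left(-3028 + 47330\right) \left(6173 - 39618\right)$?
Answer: $-1481680390$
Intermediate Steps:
$\left(-3028 + 47330\right) \left(6173 - 39618\right) = 44302 \left(-33445\right) = -1481680390$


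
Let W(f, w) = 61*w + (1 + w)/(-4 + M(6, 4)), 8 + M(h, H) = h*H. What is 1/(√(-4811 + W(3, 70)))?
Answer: -2*I*√19263/6421 ≈ -0.04323*I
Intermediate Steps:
M(h, H) = -8 + H*h (M(h, H) = -8 + h*H = -8 + H*h)
W(f, w) = 1/12 + 733*w/12 (W(f, w) = 61*w + (1 + w)/(-4 + (-8 + 4*6)) = 61*w + (1 + w)/(-4 + (-8 + 24)) = 61*w + (1 + w)/(-4 + 16) = 61*w + (1 + w)/12 = 61*w + (1 + w)*(1/12) = 61*w + (1/12 + w/12) = 1/12 + 733*w/12)
1/(√(-4811 + W(3, 70))) = 1/(√(-4811 + (1/12 + (733/12)*70))) = 1/(√(-4811 + (1/12 + 25655/6))) = 1/(√(-4811 + 51311/12)) = 1/(√(-6421/12)) = 1/(I*√19263/6) = -2*I*√19263/6421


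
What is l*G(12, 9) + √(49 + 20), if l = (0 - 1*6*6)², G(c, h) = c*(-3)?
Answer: -46656 + √69 ≈ -46648.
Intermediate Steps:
G(c, h) = -3*c
l = 1296 (l = (0 - 6*6)² = (0 - 36)² = (-36)² = 1296)
l*G(12, 9) + √(49 + 20) = 1296*(-3*12) + √(49 + 20) = 1296*(-36) + √69 = -46656 + √69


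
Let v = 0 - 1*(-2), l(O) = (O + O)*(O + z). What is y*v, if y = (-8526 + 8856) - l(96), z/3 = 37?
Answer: -78828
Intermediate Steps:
z = 111 (z = 3*37 = 111)
l(O) = 2*O*(111 + O) (l(O) = (O + O)*(O + 111) = (2*O)*(111 + O) = 2*O*(111 + O))
v = 2 (v = 0 + 2 = 2)
y = -39414 (y = (-8526 + 8856) - 2*96*(111 + 96) = 330 - 2*96*207 = 330 - 1*39744 = 330 - 39744 = -39414)
y*v = -39414*2 = -78828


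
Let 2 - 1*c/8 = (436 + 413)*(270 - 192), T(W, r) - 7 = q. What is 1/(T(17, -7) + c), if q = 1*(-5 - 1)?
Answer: -1/529759 ≈ -1.8877e-6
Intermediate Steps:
q = -6 (q = 1*(-6) = -6)
T(W, r) = 1 (T(W, r) = 7 - 6 = 1)
c = -529760 (c = 16 - 8*(436 + 413)*(270 - 192) = 16 - 6792*78 = 16 - 8*66222 = 16 - 529776 = -529760)
1/(T(17, -7) + c) = 1/(1 - 529760) = 1/(-529759) = -1/529759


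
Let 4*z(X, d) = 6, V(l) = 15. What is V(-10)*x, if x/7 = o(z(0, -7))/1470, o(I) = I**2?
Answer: 9/56 ≈ 0.16071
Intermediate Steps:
z(X, d) = 3/2 (z(X, d) = (1/4)*6 = 3/2)
x = 3/280 (x = 7*((3/2)**2/1470) = 7*((9/4)*(1/1470)) = 7*(3/1960) = 3/280 ≈ 0.010714)
V(-10)*x = 15*(3/280) = 9/56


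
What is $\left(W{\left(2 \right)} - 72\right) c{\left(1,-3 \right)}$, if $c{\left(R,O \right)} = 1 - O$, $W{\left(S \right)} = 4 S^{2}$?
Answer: $-224$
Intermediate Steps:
$\left(W{\left(2 \right)} - 72\right) c{\left(1,-3 \right)} = \left(4 \cdot 2^{2} - 72\right) \left(1 - -3\right) = \left(4 \cdot 4 - 72\right) \left(1 + 3\right) = \left(16 - 72\right) 4 = \left(-56\right) 4 = -224$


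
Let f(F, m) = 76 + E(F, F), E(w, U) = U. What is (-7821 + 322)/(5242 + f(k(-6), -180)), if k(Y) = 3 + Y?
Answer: -7499/5315 ≈ -1.4109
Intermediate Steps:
f(F, m) = 76 + F
(-7821 + 322)/(5242 + f(k(-6), -180)) = (-7821 + 322)/(5242 + (76 + (3 - 6))) = -7499/(5242 + (76 - 3)) = -7499/(5242 + 73) = -7499/5315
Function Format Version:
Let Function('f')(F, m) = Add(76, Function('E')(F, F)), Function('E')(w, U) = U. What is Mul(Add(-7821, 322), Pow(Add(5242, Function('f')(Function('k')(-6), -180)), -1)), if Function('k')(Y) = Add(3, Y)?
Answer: Rational(-7499, 5315) ≈ -1.4109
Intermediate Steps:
Function('f')(F, m) = Add(76, F)
Mul(Add(-7821, 322), Pow(Add(5242, Function('f')(Function('k')(-6), -180)), -1)) = Mul(Add(-7821, 322), Pow(Add(5242, Add(76, Add(3, -6))), -1)) = Mul(-7499, Pow(Add(5242, Add(76, -3)), -1)) = Mul(-7499, Pow(Add(5242, 73), -1)) = Mul(-7499, Pow(5315, -1)) = Mul(-7499, Rational(1, 5315)) = Rational(-7499, 5315)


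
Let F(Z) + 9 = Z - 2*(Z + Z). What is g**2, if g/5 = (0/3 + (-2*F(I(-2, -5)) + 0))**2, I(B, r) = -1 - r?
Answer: 77792400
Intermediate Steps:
F(Z) = -9 - 3*Z (F(Z) = -9 + (Z - 2*(Z + Z)) = -9 + (Z - 4*Z) = -9 - 3*Z)
g = 8820 (g = 5*(0/3 + (-2*(-9 - 3*(-1 - 1*(-5))) + 0))**2 = 5*(0*(1/3) + (-2*(-9 - 3*(-1 + 5)) + 0))**2 = 5*(0 + (-2*(-9 - 3*4) + 0))**2 = 5*(0 + (-2*(-9 - 12) + 0))**2 = 5*(0 + (-2*(-21) + 0))**2 = 5*(0 + (42 + 0))**2 = 5*(0 + 42)**2 = 5*42**2 = 5*1764 = 8820)
g**2 = 8820**2 = 77792400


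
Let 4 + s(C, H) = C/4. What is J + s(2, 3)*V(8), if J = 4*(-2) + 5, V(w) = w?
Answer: -31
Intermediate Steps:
s(C, H) = -4 + C/4
J = -3 (J = -8 + 5 = -3)
J + s(2, 3)*V(8) = -3 + (-4 + (¼)*2)*8 = -3 + (-4 + ½)*8 = -3 - 7/2*8 = -3 - 28 = -31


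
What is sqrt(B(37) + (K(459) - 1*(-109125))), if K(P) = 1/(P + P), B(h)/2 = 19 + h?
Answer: sqrt(10228515834)/306 ≈ 330.51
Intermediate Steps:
B(h) = 38 + 2*h (B(h) = 2*(19 + h) = 38 + 2*h)
K(P) = 1/(2*P)
sqrt(B(37) + (K(459) - 1*(-109125))) = sqrt((38 + 2*37) + ((1/2)/459 - 1*(-109125))) = sqrt((38 + 74) + ((1/2)*(1/459) + 109125)) = sqrt(112 + (1/918 + 109125)) = sqrt(112 + 100176751/918) = sqrt(100279567/918) = sqrt(10228515834)/306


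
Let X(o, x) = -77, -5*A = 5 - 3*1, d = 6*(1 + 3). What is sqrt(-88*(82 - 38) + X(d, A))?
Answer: I*sqrt(3949) ≈ 62.841*I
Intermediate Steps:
d = 24 (d = 6*4 = 24)
A = -2/5 (A = -(5 - 3*1)/5 = -(5 - 3)/5 = -1/5*2 = -2/5 ≈ -0.40000)
sqrt(-88*(82 - 38) + X(d, A)) = sqrt(-88*(82 - 38) - 77) = sqrt(-88*44 - 77) = sqrt(-3872 - 77) = sqrt(-3949) = I*sqrt(3949)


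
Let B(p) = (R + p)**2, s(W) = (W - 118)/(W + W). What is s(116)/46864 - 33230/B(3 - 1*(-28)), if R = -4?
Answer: -180645724249/3963007296 ≈ -45.583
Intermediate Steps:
s(W) = (-118 + W)/(2*W) (s(W) = (-118 + W)/((2*W)) = (-118 + W)*(1/(2*W)) = (-118 + W)/(2*W))
B(p) = (-4 + p)**2
s(116)/46864 - 33230/B(3 - 1*(-28)) = ((1/2)*(-118 + 116)/116)/46864 - 33230/(-4 + (3 - 1*(-28)))**2 = ((1/2)*(1/116)*(-2))*(1/46864) - 33230/(-4 + (3 + 28))**2 = -1/116*1/46864 - 33230/(-4 + 31)**2 = -1/5436224 - 33230/(27**2) = -1/5436224 - 33230/729 = -180645724249/3963007296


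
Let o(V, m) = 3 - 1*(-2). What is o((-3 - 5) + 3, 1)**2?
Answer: 25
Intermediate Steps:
o(V, m) = 5 (o(V, m) = 3 + 2 = 5)
o((-3 - 5) + 3, 1)**2 = 5**2 = 25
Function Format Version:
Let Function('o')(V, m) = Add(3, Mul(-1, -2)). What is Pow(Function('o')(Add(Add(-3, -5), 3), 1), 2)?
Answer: 25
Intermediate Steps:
Function('o')(V, m) = 5 (Function('o')(V, m) = Add(3, 2) = 5)
Pow(Function('o')(Add(Add(-3, -5), 3), 1), 2) = Pow(5, 2) = 25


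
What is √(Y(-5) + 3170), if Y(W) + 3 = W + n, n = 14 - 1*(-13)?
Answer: √3189 ≈ 56.471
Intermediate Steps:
n = 27 (n = 14 + 13 = 27)
Y(W) = 24 + W (Y(W) = -3 + (W + 27) = -3 + (27 + W) = 24 + W)
√(Y(-5) + 3170) = √((24 - 5) + 3170) = √(19 + 3170) = √3189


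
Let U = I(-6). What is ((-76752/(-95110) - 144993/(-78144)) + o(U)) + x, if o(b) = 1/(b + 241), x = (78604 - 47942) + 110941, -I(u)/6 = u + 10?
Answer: 38063694338178681/268800642880 ≈ 1.4161e+5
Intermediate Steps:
I(u) = -60 - 6*u (I(u) = -6*(u + 10) = -6*(10 + u) = -60 - 6*u)
U = -24 (U = -60 - 6*(-6) = -60 + 36 = -24)
x = 141603 (x = 30662 + 110941 = 141603)
o(b) = 1/(241 + b)
((-76752/(-95110) - 144993/(-78144)) + o(U)) + x = ((-76752/(-95110) - 144993/(-78144)) + 1/(241 - 24)) + 141603 = ((-76752*(-1/95110) - 144993*(-1/78144)) + 1/217) + 141603 = ((38376/47555 + 48331/26048) + 1/217) + 141603 = (3297998753/1238712640 + 1/217) + 141603 = 716904442041/268800642880 + 141603 = 38063694338178681/268800642880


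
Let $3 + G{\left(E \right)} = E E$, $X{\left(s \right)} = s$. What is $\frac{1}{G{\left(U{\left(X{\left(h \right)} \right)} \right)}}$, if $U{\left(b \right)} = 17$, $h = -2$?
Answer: $\frac{1}{286} \approx 0.0034965$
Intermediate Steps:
$G{\left(E \right)} = -3 + E^{2}$ ($G{\left(E \right)} = -3 + E E = -3 + E^{2}$)
$\frac{1}{G{\left(U{\left(X{\left(h \right)} \right)} \right)}} = \frac{1}{-3 + 17^{2}} = \frac{1}{-3 + 289} = \frac{1}{286}$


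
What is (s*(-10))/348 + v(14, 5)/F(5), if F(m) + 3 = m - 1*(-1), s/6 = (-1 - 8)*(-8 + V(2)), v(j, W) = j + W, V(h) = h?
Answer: -259/87 ≈ -2.9770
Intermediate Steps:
v(j, W) = W + j
s = 324 (s = 6*((-1 - 8)*(-8 + 2)) = 6*(-9*(-6)) = 6*54 = 324)
F(m) = -2 + m (F(m) = -3 + (m - 1*(-1)) = -3 + (m + 1) = -3 + (1 + m) = -2 + m)
(s*(-10))/348 + v(14, 5)/F(5) = (324*(-10))/348 + (5 + 14)/(-2 + 5) = -3240*1/348 + 19/3 = -270/29 + 19*(1/3) = -270/29 + 19/3 = -259/87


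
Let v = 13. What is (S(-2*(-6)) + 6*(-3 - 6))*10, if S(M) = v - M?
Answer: -530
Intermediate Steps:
S(M) = 13 - M
(S(-2*(-6)) + 6*(-3 - 6))*10 = ((13 - (-2)*(-6)) + 6*(-3 - 6))*10 = ((13 - 1*12) + 6*(-9))*10 = ((13 - 12) - 54)*10 = (1 - 54)*10 = -53*10 = -530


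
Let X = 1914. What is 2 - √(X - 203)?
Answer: 2 - √1711 ≈ -39.364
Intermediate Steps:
2 - √(X - 203) = 2 - √(1914 - 203) = 2 - √1711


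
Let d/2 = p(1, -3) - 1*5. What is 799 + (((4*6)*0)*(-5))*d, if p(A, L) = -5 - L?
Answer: 799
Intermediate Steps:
d = -14 (d = 2*((-5 - 1*(-3)) - 1*5) = 2*((-5 + 3) - 5) = 2*(-2 - 5) = 2*(-7) = -14)
799 + (((4*6)*0)*(-5))*d = 799 + (((4*6)*0)*(-5))*(-14) = 799 + ((24*0)*(-5))*(-14) = 799 + (0*(-5))*(-14) = 799 + 0*(-14) = 799 + 0 = 799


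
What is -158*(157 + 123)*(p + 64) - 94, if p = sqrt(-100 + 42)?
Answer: -2831454 - 44240*I*sqrt(58) ≈ -2.8315e+6 - 3.3692e+5*I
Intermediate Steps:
p = I*sqrt(58) (p = sqrt(-58) = I*sqrt(58) ≈ 7.6158*I)
-158*(157 + 123)*(p + 64) - 94 = -158*(157 + 123)*(I*sqrt(58) + 64) - 94 = -44240*(64 + I*sqrt(58)) - 94 = -158*(17920 + 280*I*sqrt(58)) - 94 = (-2831360 - 44240*I*sqrt(58)) - 94 = -2831454 - 44240*I*sqrt(58)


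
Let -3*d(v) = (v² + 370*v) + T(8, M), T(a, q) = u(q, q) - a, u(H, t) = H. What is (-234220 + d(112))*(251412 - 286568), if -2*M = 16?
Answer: 26600013968/3 ≈ 8.8667e+9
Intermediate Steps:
M = -8 (M = -½*16 = -8)
T(a, q) = q - a
d(v) = 16/3 - 370*v/3 - v²/3 (d(v) = -((v² + 370*v) + (-8 - 1*8))/3 = -((v² + 370*v) + (-8 - 8))/3 = -((v² + 370*v) - 16)/3 = -(-16 + v² + 370*v)/3 = 16/3 - 370*v/3 - v²/3)
(-234220 + d(112))*(251412 - 286568) = (-234220 + (16/3 - 370/3*112 - ⅓*112²))*(251412 - 286568) = (-234220 + (16/3 - 41440/3 - ⅓*12544))*(-35156) = (-234220 + (16/3 - 41440/3 - 12544/3))*(-35156) = (-234220 - 53968/3)*(-35156) = -756628/3*(-35156) = 26600013968/3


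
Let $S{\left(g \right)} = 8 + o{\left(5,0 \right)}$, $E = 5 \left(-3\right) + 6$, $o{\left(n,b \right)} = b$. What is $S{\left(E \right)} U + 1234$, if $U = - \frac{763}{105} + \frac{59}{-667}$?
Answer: $\frac{11757466}{10005} \approx 1175.2$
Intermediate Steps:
$E = -9$ ($E = -15 + 6 = -9$)
$U = - \frac{73588}{10005}$ ($U = \left(-763\right) \frac{1}{105} + 59 \left(- \frac{1}{667}\right) = - \frac{109}{15} - \frac{59}{667} = - \frac{73588}{10005} \approx -7.3551$)
$S{\left(g \right)} = 8$ ($S{\left(g \right)} = 8 + 0 = 8$)
$S{\left(E \right)} U + 1234 = 8 \left(- \frac{73588}{10005}\right) + 1234 = - \frac{588704}{10005} + 1234 = \frac{11757466}{10005}$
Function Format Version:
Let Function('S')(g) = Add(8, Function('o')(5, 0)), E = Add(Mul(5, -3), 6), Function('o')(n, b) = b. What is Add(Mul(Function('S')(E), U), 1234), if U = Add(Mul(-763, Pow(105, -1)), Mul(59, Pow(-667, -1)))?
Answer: Rational(11757466, 10005) ≈ 1175.2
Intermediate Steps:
E = -9 (E = Add(-15, 6) = -9)
U = Rational(-73588, 10005) (U = Add(Mul(-763, Rational(1, 105)), Mul(59, Rational(-1, 667))) = Add(Rational(-109, 15), Rational(-59, 667)) = Rational(-73588, 10005) ≈ -7.3551)
Function('S')(g) = 8 (Function('S')(g) = Add(8, 0) = 8)
Add(Mul(Function('S')(E), U), 1234) = Add(Mul(8, Rational(-73588, 10005)), 1234) = Add(Rational(-588704, 10005), 1234) = Rational(11757466, 10005)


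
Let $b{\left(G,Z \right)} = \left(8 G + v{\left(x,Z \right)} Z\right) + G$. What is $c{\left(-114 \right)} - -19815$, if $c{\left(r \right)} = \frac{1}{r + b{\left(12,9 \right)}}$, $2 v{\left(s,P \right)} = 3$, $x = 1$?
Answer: $\frac{297227}{15} \approx 19815.0$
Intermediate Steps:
$v{\left(s,P \right)} = \frac{3}{2}$ ($v{\left(s,P \right)} = \frac{1}{2} \cdot 3 = \frac{3}{2}$)
$b{\left(G,Z \right)} = 9 G + \frac{3 Z}{2}$ ($b{\left(G,Z \right)} = \left(8 G + \frac{3 Z}{2}\right) + G = 9 G + \frac{3 Z}{2}$)
$c{\left(r \right)} = \frac{1}{\frac{243}{2} + r}$ ($c{\left(r \right)} = \frac{1}{r + \left(9 \cdot 12 + \frac{3}{2} \cdot 9\right)} = \frac{1}{r + \left(108 + \frac{27}{2}\right)} = \frac{1}{r + \frac{243}{2}} = \frac{1}{\frac{243}{2} + r}$)
$c{\left(-114 \right)} - -19815 = \frac{2}{243 + 2 \left(-114\right)} - -19815 = \frac{2}{243 - 228} + 19815 = \frac{2}{15} + 19815 = \frac{297227}{15}$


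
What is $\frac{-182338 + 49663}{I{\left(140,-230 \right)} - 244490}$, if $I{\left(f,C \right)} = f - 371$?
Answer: $\frac{132675}{244721} \approx 0.54215$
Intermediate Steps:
$I{\left(f,C \right)} = -371 + f$
$\frac{-182338 + 49663}{I{\left(140,-230 \right)} - 244490} = \frac{-182338 + 49663}{\left(-371 + 140\right) - 244490} = - \frac{132675}{-231 - 244490} = - \frac{132675}{-244721} = \left(-132675\right) \left(- \frac{1}{244721}\right) = \frac{132675}{244721}$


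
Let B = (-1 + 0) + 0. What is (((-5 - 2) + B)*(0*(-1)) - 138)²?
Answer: 19044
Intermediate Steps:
B = -1 (B = -1 + 0 = -1)
(((-5 - 2) + B)*(0*(-1)) - 138)² = (((-5 - 2) - 1)*(0*(-1)) - 138)² = ((-7 - 1)*0 - 138)² = (-8*0 - 138)² = (0 - 138)² = (-138)² = 19044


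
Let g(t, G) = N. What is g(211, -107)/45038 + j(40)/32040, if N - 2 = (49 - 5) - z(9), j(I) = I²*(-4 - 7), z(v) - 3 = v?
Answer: -9894743/18037719 ≈ -0.54856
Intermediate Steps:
z(v) = 3 + v
j(I) = -11*I² (j(I) = I²*(-11) = -11*I²)
N = 34 (N = 2 + ((49 - 5) - (3 + 9)) = 2 + (44 - 1*12) = 2 + (44 - 12) = 2 + 32 = 34)
g(t, G) = 34
g(211, -107)/45038 + j(40)/32040 = 34/45038 - 11*40²/32040 = 34*(1/45038) - 11*1600*(1/32040) = 17/22519 - 17600*1/32040 = 17/22519 - 440/801 = -9894743/18037719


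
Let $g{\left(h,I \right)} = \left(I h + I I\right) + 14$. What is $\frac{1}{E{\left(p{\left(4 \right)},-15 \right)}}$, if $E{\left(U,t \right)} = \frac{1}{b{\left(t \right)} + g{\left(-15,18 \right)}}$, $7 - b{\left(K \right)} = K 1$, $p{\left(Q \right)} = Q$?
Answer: $90$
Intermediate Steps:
$b{\left(K \right)} = 7 - K$ ($b{\left(K \right)} = 7 - K 1 = 7 - K$)
$g{\left(h,I \right)} = 14 + I^{2} + I h$ ($g{\left(h,I \right)} = \left(I h + I^{2}\right) + 14 = \left(I^{2} + I h\right) + 14 = 14 + I^{2} + I h$)
$E{\left(U,t \right)} = \frac{1}{75 - t}$ ($E{\left(U,t \right)} = \frac{1}{\left(7 - t\right) + \left(14 + 18^{2} + 18 \left(-15\right)\right)} = \frac{1}{\left(7 - t\right) + \left(14 + 324 - 270\right)} = \frac{1}{\left(7 - t\right) + 68} = \frac{1}{75 - t}$)
$\frac{1}{E{\left(p{\left(4 \right)},-15 \right)}} = \frac{1}{\left(-1\right) \frac{1}{-75 - 15}} = \frac{1}{\left(-1\right) \frac{1}{-90}} = \frac{1}{\left(-1\right) \left(- \frac{1}{90}\right)} = \frac{1}{\frac{1}{90}} = 90$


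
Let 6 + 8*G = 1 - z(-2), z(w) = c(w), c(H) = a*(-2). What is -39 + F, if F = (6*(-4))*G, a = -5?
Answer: 6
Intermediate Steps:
c(H) = 10 (c(H) = -5*(-2) = 10)
z(w) = 10
G = -15/8 (G = -3/4 + (1 - 1*10)/8 = -3/4 + (1 - 10)/8 = -3/4 + (1/8)*(-9) = -3/4 - 9/8 = -15/8 ≈ -1.8750)
F = 45 (F = (6*(-4))*(-15/8) = -24*(-15/8) = 45)
-39 + F = -39 + 45 = 6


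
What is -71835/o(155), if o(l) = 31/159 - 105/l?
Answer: 354074715/2378 ≈ 1.4890e+5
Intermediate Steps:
o(l) = 31/159 - 105/l (o(l) = 31*(1/159) - 105/l = 31/159 - 105/l)
-71835/o(155) = -71835/(31/159 - 105/155) = -71835/(31/159 - 105*1/155) = -71835/(31/159 - 21/31) = -71835/(-2378/4929) = -71835*(-4929/2378) = 354074715/2378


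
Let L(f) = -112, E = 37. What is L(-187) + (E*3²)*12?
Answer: 3884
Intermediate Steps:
L(-187) + (E*3²)*12 = -112 + (37*3²)*12 = -112 + (37*9)*12 = -112 + 333*12 = -112 + 3996 = 3884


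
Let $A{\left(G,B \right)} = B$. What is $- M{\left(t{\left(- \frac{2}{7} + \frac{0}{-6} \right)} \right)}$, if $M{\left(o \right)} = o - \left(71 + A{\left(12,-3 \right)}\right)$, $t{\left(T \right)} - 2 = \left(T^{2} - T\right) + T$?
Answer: $\frac{3230}{49} \approx 65.918$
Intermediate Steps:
$t{\left(T \right)} = 2 + T^{2}$ ($t{\left(T \right)} = 2 + \left(\left(T^{2} - T\right) + T\right) = 2 + T^{2}$)
$M{\left(o \right)} = -68 + o$ ($M{\left(o \right)} = o - 68 = -68 + o$)
$- M{\left(t{\left(- \frac{2}{7} + \frac{0}{-6} \right)} \right)} = - (-68 + \left(2 + \left(- \frac{2}{7} + \frac{0}{-6}\right)^{2}\right)) = - (-68 + \left(2 + \left(\left(-2\right) \frac{1}{7} + 0 \left(- \frac{1}{6}\right)\right)^{2}\right)) = - (-68 + \left(2 + \left(- \frac{2}{7} + 0\right)^{2}\right)) = - (-68 + \left(2 + \left(- \frac{2}{7}\right)^{2}\right)) = - (-68 + \left(2 + \frac{4}{49}\right)) = - (-68 + \frac{102}{49}) = \left(-1\right) \left(- \frac{3230}{49}\right) = \frac{3230}{49}$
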